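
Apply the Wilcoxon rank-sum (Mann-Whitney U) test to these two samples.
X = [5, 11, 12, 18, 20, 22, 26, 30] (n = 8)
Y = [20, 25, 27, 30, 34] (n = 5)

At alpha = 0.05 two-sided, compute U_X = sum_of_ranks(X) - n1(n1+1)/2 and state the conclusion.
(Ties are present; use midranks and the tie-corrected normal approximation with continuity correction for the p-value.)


Step 1: Combine and sort all 13 observations; assign midranks.
sorted (value, group): (5,X), (11,X), (12,X), (18,X), (20,X), (20,Y), (22,X), (25,Y), (26,X), (27,Y), (30,X), (30,Y), (34,Y)
ranks: 5->1, 11->2, 12->3, 18->4, 20->5.5, 20->5.5, 22->7, 25->8, 26->9, 27->10, 30->11.5, 30->11.5, 34->13
Step 2: Rank sum for X: R1 = 1 + 2 + 3 + 4 + 5.5 + 7 + 9 + 11.5 = 43.
Step 3: U_X = R1 - n1(n1+1)/2 = 43 - 8*9/2 = 43 - 36 = 7.
       U_Y = n1*n2 - U_X = 40 - 7 = 33.
Step 4: Ties are present, so use the tie-corrected normal approximation (with continuity correction) for the p-value.
Step 5: p-value = 0.066526; compare to alpha = 0.05. fail to reject H0.

U_X = 7, p = 0.066526, fail to reject H0 at alpha = 0.05.


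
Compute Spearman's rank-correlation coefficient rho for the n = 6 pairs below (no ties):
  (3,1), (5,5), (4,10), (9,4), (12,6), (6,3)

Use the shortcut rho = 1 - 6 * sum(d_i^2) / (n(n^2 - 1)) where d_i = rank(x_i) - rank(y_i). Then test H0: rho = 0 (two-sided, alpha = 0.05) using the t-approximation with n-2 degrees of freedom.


Step 1: Rank x and y separately (midranks; no ties here).
rank(x): 3->1, 5->3, 4->2, 9->5, 12->6, 6->4
rank(y): 1->1, 5->4, 10->6, 4->3, 6->5, 3->2
Step 2: d_i = R_x(i) - R_y(i); compute d_i^2.
  (1-1)^2=0, (3-4)^2=1, (2-6)^2=16, (5-3)^2=4, (6-5)^2=1, (4-2)^2=4
sum(d^2) = 26.
Step 3: rho = 1 - 6*26 / (6*(6^2 - 1)) = 1 - 156/210 = 0.257143.
Step 4: Under H0, t = rho * sqrt((n-2)/(1-rho^2)) = 0.5322 ~ t(4).
Step 5: Two-sided p-value from the t-distribution with 4 df = 0.622787.
Step 6: alpha = 0.05. fail to reject H0.

rho = 0.2571, p = 0.622787, fail to reject H0 at alpha = 0.05.


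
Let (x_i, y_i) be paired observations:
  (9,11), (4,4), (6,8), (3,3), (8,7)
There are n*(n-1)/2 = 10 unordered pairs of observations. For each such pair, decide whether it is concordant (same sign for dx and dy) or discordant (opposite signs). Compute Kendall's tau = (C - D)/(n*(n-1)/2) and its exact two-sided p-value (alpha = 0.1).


Step 1: Enumerate the 10 unordered pairs (i,j) with i<j and classify each by sign(x_j-x_i) * sign(y_j-y_i).
  (1,2):dx=-5,dy=-7->C; (1,3):dx=-3,dy=-3->C; (1,4):dx=-6,dy=-8->C; (1,5):dx=-1,dy=-4->C
  (2,3):dx=+2,dy=+4->C; (2,4):dx=-1,dy=-1->C; (2,5):dx=+4,dy=+3->C; (3,4):dx=-3,dy=-5->C
  (3,5):dx=+2,dy=-1->D; (4,5):dx=+5,dy=+4->C
Step 2: C = 9, D = 1, total pairs = 10.
Step 3: tau = (C - D)/(n(n-1)/2) = (9 - 1)/10 = 0.800000.
Step 4: Exact two-sided p-value (enumerate n! = 120 permutations of y under H0): p = 0.083333.
Step 5: alpha = 0.1. reject H0.

tau_b = 0.8000 (C=9, D=1), p = 0.083333, reject H0.


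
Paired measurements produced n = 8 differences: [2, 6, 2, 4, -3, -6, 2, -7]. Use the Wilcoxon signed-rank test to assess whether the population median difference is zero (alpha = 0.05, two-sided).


Step 1: Drop any zero differences (none here) and take |d_i|.
|d| = [2, 6, 2, 4, 3, 6, 2, 7]
Step 2: Midrank |d_i| (ties get averaged ranks).
ranks: |2|->2, |6|->6.5, |2|->2, |4|->5, |3|->4, |6|->6.5, |2|->2, |7|->8
Step 3: Attach original signs; sum ranks with positive sign and with negative sign.
W+ = 2 + 6.5 + 2 + 5 + 2 = 17.5
W- = 4 + 6.5 + 8 = 18.5
(Check: W+ + W- = 36 should equal n(n+1)/2 = 36.)
Step 4: Test statistic W = min(W+, W-) = 17.5.
Step 5: Ties in |d|, so use the tie-corrected normal approximation.
        E[W] = n(n+1)/4 = 8*9/4 = 18.
        Tie groups: |d|=2 (t=3), |d|=6 (t=2); sum(t^3 - t) = 30.
        Var[W] = n(n+1)(2n+1)/24 - sum(t^3-t)/48 = 1224/24 - 30/48 = 50.375.
        z = (W - E[W]) / sqrt(Var[W]) = (17.5 - 18) / 7.0975 = -0.0704.
        Two-sided p = 2*Phi(z) = 0.943838.
Step 6: alpha = 0.05. fail to reject H0.

W+ = 17.5, W- = 18.5, W = min = 17.5, p = 0.943838, fail to reject H0.


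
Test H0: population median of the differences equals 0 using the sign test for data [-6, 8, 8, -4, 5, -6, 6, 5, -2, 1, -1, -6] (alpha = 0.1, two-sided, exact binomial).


Step 1: Discard zero differences. Original n = 12; n_eff = number of nonzero differences = 12.
Nonzero differences (with sign): -6, +8, +8, -4, +5, -6, +6, +5, -2, +1, -1, -6
Step 2: Count signs: positive = 6, negative = 6.
Step 3: Under H0: P(positive) = 0.5, so the number of positives S ~ Bin(12, 0.5).
Step 4: Two-sided exact p-value = sum of Bin(12,0.5) probabilities at or below the observed probability = 1.000000.
Step 5: alpha = 0.1. fail to reject H0.

n_eff = 12, pos = 6, neg = 6, p = 1.000000, fail to reject H0.


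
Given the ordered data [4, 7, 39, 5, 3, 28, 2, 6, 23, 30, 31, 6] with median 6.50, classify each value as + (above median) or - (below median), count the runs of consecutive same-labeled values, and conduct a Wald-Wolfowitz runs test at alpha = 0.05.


Step 1: Compute median = 6.50; label A = above, B = below.
Labels in order: BAABBABBAAAB  (n_A = 6, n_B = 6)
Step 2: Count runs R = 7.
Step 3: Under H0 (random ordering), E[R] = 2*n_A*n_B/(n_A+n_B) + 1 = 2*6*6/12 + 1 = 7.0000.
        Var[R] = 2*n_A*n_B*(2*n_A*n_B - n_A - n_B) / ((n_A+n_B)^2 * (n_A+n_B-1)) = 4320/1584 = 2.7273.
        SD[R] = 1.6514.
Step 4: R = E[R], so z = 0 with no continuity correction.
Step 5: Two-sided p-value via normal approximation = 2*(1 - Phi(|z|)) = 1.000000.
Step 6: alpha = 0.05. fail to reject H0.

R = 7, z = 0.0000, p = 1.000000, fail to reject H0.


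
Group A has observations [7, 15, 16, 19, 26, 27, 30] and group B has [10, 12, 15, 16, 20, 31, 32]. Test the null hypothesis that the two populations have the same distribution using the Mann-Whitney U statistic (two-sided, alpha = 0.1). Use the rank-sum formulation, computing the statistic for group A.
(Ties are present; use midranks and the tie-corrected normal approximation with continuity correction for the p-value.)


Step 1: Combine and sort all 14 observations; assign midranks.
sorted (value, group): (7,X), (10,Y), (12,Y), (15,X), (15,Y), (16,X), (16,Y), (19,X), (20,Y), (26,X), (27,X), (30,X), (31,Y), (32,Y)
ranks: 7->1, 10->2, 12->3, 15->4.5, 15->4.5, 16->6.5, 16->6.5, 19->8, 20->9, 26->10, 27->11, 30->12, 31->13, 32->14
Step 2: Rank sum for X: R1 = 1 + 4.5 + 6.5 + 8 + 10 + 11 + 12 = 53.
Step 3: U_X = R1 - n1(n1+1)/2 = 53 - 7*8/2 = 53 - 28 = 25.
       U_Y = n1*n2 - U_X = 49 - 25 = 24.
Step 4: Ties are present, so use the tie-corrected normal approximation (with continuity correction) for the p-value.
Step 5: p-value = 1.000000; compare to alpha = 0.1. fail to reject H0.

U_X = 25, p = 1.000000, fail to reject H0 at alpha = 0.1.


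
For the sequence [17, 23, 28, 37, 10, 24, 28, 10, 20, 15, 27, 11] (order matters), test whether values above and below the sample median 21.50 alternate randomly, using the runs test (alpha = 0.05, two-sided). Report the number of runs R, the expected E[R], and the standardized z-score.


Step 1: Compute median = 21.50; label A = above, B = below.
Labels in order: BAAABAABBBAB  (n_A = 6, n_B = 6)
Step 2: Count runs R = 7.
Step 3: Under H0 (random ordering), E[R] = 2*n_A*n_B/(n_A+n_B) + 1 = 2*6*6/12 + 1 = 7.0000.
        Var[R] = 2*n_A*n_B*(2*n_A*n_B - n_A - n_B) / ((n_A+n_B)^2 * (n_A+n_B-1)) = 4320/1584 = 2.7273.
        SD[R] = 1.6514.
Step 4: R = E[R], so z = 0 with no continuity correction.
Step 5: Two-sided p-value via normal approximation = 2*(1 - Phi(|z|)) = 1.000000.
Step 6: alpha = 0.05. fail to reject H0.

R = 7, z = 0.0000, p = 1.000000, fail to reject H0.


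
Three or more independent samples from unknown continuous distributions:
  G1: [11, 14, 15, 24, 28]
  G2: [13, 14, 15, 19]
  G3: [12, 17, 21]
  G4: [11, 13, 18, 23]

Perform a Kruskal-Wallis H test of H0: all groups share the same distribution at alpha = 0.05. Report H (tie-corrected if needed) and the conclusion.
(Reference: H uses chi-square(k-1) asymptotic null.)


Step 1: Combine all N = 16 observations and assign midranks.
sorted (value, group, rank): (11,G1,1.5), (11,G4,1.5), (12,G3,3), (13,G2,4.5), (13,G4,4.5), (14,G1,6.5), (14,G2,6.5), (15,G1,8.5), (15,G2,8.5), (17,G3,10), (18,G4,11), (19,G2,12), (21,G3,13), (23,G4,14), (24,G1,15), (28,G1,16)
Step 2: Sum ranks within each group.
R_1 = 47.5 (n_1 = 5)
R_2 = 31.5 (n_2 = 4)
R_3 = 26 (n_3 = 3)
R_4 = 31 (n_4 = 4)
Step 3: H = 12/(N(N+1)) * sum(R_i^2/n_i) - 3(N+1)
     = 12/(16*17) * (47.5^2/5 + 31.5^2/4 + 26^2/3 + 31^2/4) - 3*17
     = 0.044118 * 1164.9 - 51
     = 0.392463.
Step 4: Ties present; correction factor C = 1 - 24/(16^3 - 16) = 0.994118. Corrected H = 0.392463 / 0.994118 = 0.394786.
Step 5: Under H0, H ~ chi^2(3); p-value = 0.941318.
Step 6: alpha = 0.05. fail to reject H0.

H = 0.3948, df = 3, p = 0.941318, fail to reject H0.


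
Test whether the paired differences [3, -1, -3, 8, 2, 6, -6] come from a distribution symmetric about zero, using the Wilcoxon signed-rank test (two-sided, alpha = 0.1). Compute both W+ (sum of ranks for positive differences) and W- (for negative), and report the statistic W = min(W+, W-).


Step 1: Drop any zero differences (none here) and take |d_i|.
|d| = [3, 1, 3, 8, 2, 6, 6]
Step 2: Midrank |d_i| (ties get averaged ranks).
ranks: |3|->3.5, |1|->1, |3|->3.5, |8|->7, |2|->2, |6|->5.5, |6|->5.5
Step 3: Attach original signs; sum ranks with positive sign and with negative sign.
W+ = 3.5 + 7 + 2 + 5.5 = 18
W- = 1 + 3.5 + 5.5 = 10
(Check: W+ + W- = 28 should equal n(n+1)/2 = 28.)
Step 4: Test statistic W = min(W+, W-) = 10.
Step 5: Ties in |d|, so use the tie-corrected normal approximation.
        E[W] = n(n+1)/4 = 7*8/4 = 14.
        Tie groups: |d|=3 (t=2), |d|=6 (t=2); sum(t^3 - t) = 12.
        Var[W] = n(n+1)(2n+1)/24 - sum(t^3-t)/48 = 840/24 - 12/48 = 34.75.
        z = (W - E[W]) / sqrt(Var[W]) = (10 - 14) / 5.8949 = -0.6786.
        Two-sided p = 2*Phi(z) = 0.497422.
Step 6: alpha = 0.1. fail to reject H0.

W+ = 18, W- = 10, W = min = 10, p = 0.497422, fail to reject H0.


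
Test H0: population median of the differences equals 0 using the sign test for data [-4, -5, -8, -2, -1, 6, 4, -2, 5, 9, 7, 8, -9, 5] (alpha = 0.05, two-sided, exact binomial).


Step 1: Discard zero differences. Original n = 14; n_eff = number of nonzero differences = 14.
Nonzero differences (with sign): -4, -5, -8, -2, -1, +6, +4, -2, +5, +9, +7, +8, -9, +5
Step 2: Count signs: positive = 7, negative = 7.
Step 3: Under H0: P(positive) = 0.5, so the number of positives S ~ Bin(14, 0.5).
Step 4: Two-sided exact p-value = sum of Bin(14,0.5) probabilities at or below the observed probability = 1.000000.
Step 5: alpha = 0.05. fail to reject H0.

n_eff = 14, pos = 7, neg = 7, p = 1.000000, fail to reject H0.


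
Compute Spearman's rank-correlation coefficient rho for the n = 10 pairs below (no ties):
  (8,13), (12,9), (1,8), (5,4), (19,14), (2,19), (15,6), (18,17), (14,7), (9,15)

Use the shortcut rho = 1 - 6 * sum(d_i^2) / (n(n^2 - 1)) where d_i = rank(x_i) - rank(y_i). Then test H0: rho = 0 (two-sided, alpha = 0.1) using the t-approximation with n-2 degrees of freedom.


Step 1: Rank x and y separately (midranks; no ties here).
rank(x): 8->4, 12->6, 1->1, 5->3, 19->10, 2->2, 15->8, 18->9, 14->7, 9->5
rank(y): 13->6, 9->5, 8->4, 4->1, 14->7, 19->10, 6->2, 17->9, 7->3, 15->8
Step 2: d_i = R_x(i) - R_y(i); compute d_i^2.
  (4-6)^2=4, (6-5)^2=1, (1-4)^2=9, (3-1)^2=4, (10-7)^2=9, (2-10)^2=64, (8-2)^2=36, (9-9)^2=0, (7-3)^2=16, (5-8)^2=9
sum(d^2) = 152.
Step 3: rho = 1 - 6*152 / (10*(10^2 - 1)) = 1 - 912/990 = 0.078788.
Step 4: Under H0, t = rho * sqrt((n-2)/(1-rho^2)) = 0.2235 ~ t(8).
Step 5: Two-sided p-value from the t-distribution with 8 df = 0.828717.
Step 6: alpha = 0.1. fail to reject H0.

rho = 0.0788, p = 0.828717, fail to reject H0 at alpha = 0.1.


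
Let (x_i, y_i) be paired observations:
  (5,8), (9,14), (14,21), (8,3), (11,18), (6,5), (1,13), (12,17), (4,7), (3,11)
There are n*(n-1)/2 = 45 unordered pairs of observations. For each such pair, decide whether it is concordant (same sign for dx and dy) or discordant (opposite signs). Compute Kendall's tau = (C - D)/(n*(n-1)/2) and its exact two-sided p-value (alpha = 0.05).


Step 1: Enumerate the 45 unordered pairs (i,j) with i<j and classify each by sign(x_j-x_i) * sign(y_j-y_i).
  (1,2):dx=+4,dy=+6->C; (1,3):dx=+9,dy=+13->C; (1,4):dx=+3,dy=-5->D; (1,5):dx=+6,dy=+10->C
  (1,6):dx=+1,dy=-3->D; (1,7):dx=-4,dy=+5->D; (1,8):dx=+7,dy=+9->C; (1,9):dx=-1,dy=-1->C
  (1,10):dx=-2,dy=+3->D; (2,3):dx=+5,dy=+7->C; (2,4):dx=-1,dy=-11->C; (2,5):dx=+2,dy=+4->C
  (2,6):dx=-3,dy=-9->C; (2,7):dx=-8,dy=-1->C; (2,8):dx=+3,dy=+3->C; (2,9):dx=-5,dy=-7->C
  (2,10):dx=-6,dy=-3->C; (3,4):dx=-6,dy=-18->C; (3,5):dx=-3,dy=-3->C; (3,6):dx=-8,dy=-16->C
  (3,7):dx=-13,dy=-8->C; (3,8):dx=-2,dy=-4->C; (3,9):dx=-10,dy=-14->C; (3,10):dx=-11,dy=-10->C
  (4,5):dx=+3,dy=+15->C; (4,6):dx=-2,dy=+2->D; (4,7):dx=-7,dy=+10->D; (4,8):dx=+4,dy=+14->C
  (4,9):dx=-4,dy=+4->D; (4,10):dx=-5,dy=+8->D; (5,6):dx=-5,dy=-13->C; (5,7):dx=-10,dy=-5->C
  (5,8):dx=+1,dy=-1->D; (5,9):dx=-7,dy=-11->C; (5,10):dx=-8,dy=-7->C; (6,7):dx=-5,dy=+8->D
  (6,8):dx=+6,dy=+12->C; (6,9):dx=-2,dy=+2->D; (6,10):dx=-3,dy=+6->D; (7,8):dx=+11,dy=+4->C
  (7,9):dx=+3,dy=-6->D; (7,10):dx=+2,dy=-2->D; (8,9):dx=-8,dy=-10->C; (8,10):dx=-9,dy=-6->C
  (9,10):dx=-1,dy=+4->D
Step 2: C = 30, D = 15, total pairs = 45.
Step 3: tau = (C - D)/(n(n-1)/2) = (30 - 15)/45 = 0.333333.
Step 4: Exact two-sided p-value (enumerate n! = 3628800 permutations of y under H0): p = 0.216373.
Step 5: alpha = 0.05. fail to reject H0.

tau_b = 0.3333 (C=30, D=15), p = 0.216373, fail to reject H0.


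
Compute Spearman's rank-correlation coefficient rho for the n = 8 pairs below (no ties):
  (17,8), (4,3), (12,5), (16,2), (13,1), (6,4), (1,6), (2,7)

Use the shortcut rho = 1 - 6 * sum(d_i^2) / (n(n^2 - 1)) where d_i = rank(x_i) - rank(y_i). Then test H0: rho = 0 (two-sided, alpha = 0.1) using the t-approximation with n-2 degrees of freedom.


Step 1: Rank x and y separately (midranks; no ties here).
rank(x): 17->8, 4->3, 12->5, 16->7, 13->6, 6->4, 1->1, 2->2
rank(y): 8->8, 3->3, 5->5, 2->2, 1->1, 4->4, 6->6, 7->7
Step 2: d_i = R_x(i) - R_y(i); compute d_i^2.
  (8-8)^2=0, (3-3)^2=0, (5-5)^2=0, (7-2)^2=25, (6-1)^2=25, (4-4)^2=0, (1-6)^2=25, (2-7)^2=25
sum(d^2) = 100.
Step 3: rho = 1 - 6*100 / (8*(8^2 - 1)) = 1 - 600/504 = -0.190476.
Step 4: Under H0, t = rho * sqrt((n-2)/(1-rho^2)) = -0.4753 ~ t(6).
Step 5: Two-sided p-value from the t-distribution with 6 df = 0.651401.
Step 6: alpha = 0.1. fail to reject H0.

rho = -0.1905, p = 0.651401, fail to reject H0 at alpha = 0.1.


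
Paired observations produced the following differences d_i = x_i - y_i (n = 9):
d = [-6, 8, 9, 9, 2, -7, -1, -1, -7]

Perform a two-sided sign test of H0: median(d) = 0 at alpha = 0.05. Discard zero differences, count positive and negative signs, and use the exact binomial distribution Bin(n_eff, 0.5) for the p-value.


Step 1: Discard zero differences. Original n = 9; n_eff = number of nonzero differences = 9.
Nonzero differences (with sign): -6, +8, +9, +9, +2, -7, -1, -1, -7
Step 2: Count signs: positive = 4, negative = 5.
Step 3: Under H0: P(positive) = 0.5, so the number of positives S ~ Bin(9, 0.5).
Step 4: Two-sided exact p-value = sum of Bin(9,0.5) probabilities at or below the observed probability = 1.000000.
Step 5: alpha = 0.05. fail to reject H0.

n_eff = 9, pos = 4, neg = 5, p = 1.000000, fail to reject H0.


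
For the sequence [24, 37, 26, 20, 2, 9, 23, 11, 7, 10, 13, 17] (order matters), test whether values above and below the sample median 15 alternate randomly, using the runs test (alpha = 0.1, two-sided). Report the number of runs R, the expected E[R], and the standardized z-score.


Step 1: Compute median = 15; label A = above, B = below.
Labels in order: AAAABBABBBBA  (n_A = 6, n_B = 6)
Step 2: Count runs R = 5.
Step 3: Under H0 (random ordering), E[R] = 2*n_A*n_B/(n_A+n_B) + 1 = 2*6*6/12 + 1 = 7.0000.
        Var[R] = 2*n_A*n_B*(2*n_A*n_B - n_A - n_B) / ((n_A+n_B)^2 * (n_A+n_B-1)) = 4320/1584 = 2.7273.
        SD[R] = 1.6514.
Step 4: Continuity-corrected z = (R + 0.5 - E[R]) / SD[R] = (5 + 0.5 - 7.0000) / 1.6514 = -0.9083.
Step 5: Two-sided p-value via normal approximation = 2*(1 - Phi(|z|)) = 0.363722.
Step 6: alpha = 0.1. fail to reject H0.

R = 5, z = -0.9083, p = 0.363722, fail to reject H0.


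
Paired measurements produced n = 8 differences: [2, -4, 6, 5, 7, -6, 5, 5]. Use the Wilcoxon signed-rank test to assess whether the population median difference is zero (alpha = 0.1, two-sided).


Step 1: Drop any zero differences (none here) and take |d_i|.
|d| = [2, 4, 6, 5, 7, 6, 5, 5]
Step 2: Midrank |d_i| (ties get averaged ranks).
ranks: |2|->1, |4|->2, |6|->6.5, |5|->4, |7|->8, |6|->6.5, |5|->4, |5|->4
Step 3: Attach original signs; sum ranks with positive sign and with negative sign.
W+ = 1 + 6.5 + 4 + 8 + 4 + 4 = 27.5
W- = 2 + 6.5 = 8.5
(Check: W+ + W- = 36 should equal n(n+1)/2 = 36.)
Step 4: Test statistic W = min(W+, W-) = 8.5.
Step 5: Ties in |d|, so use the tie-corrected normal approximation.
        E[W] = n(n+1)/4 = 8*9/4 = 18.
        Tie groups: |d|=5 (t=3), |d|=6 (t=2); sum(t^3 - t) = 30.
        Var[W] = n(n+1)(2n+1)/24 - sum(t^3-t)/48 = 1224/24 - 30/48 = 50.375.
        z = (W - E[W]) / sqrt(Var[W]) = (8.5 - 18) / 7.0975 = -1.3385.
        Two-sided p = 2*Phi(z) = 0.180736.
Step 6: alpha = 0.1. fail to reject H0.

W+ = 27.5, W- = 8.5, W = min = 8.5, p = 0.180736, fail to reject H0.


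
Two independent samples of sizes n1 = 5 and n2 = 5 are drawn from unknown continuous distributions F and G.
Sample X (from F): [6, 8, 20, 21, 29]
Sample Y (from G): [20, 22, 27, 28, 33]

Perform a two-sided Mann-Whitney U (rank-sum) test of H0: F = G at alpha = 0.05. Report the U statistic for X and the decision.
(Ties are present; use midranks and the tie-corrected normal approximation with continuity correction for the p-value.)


Step 1: Combine and sort all 10 observations; assign midranks.
sorted (value, group): (6,X), (8,X), (20,X), (20,Y), (21,X), (22,Y), (27,Y), (28,Y), (29,X), (33,Y)
ranks: 6->1, 8->2, 20->3.5, 20->3.5, 21->5, 22->6, 27->7, 28->8, 29->9, 33->10
Step 2: Rank sum for X: R1 = 1 + 2 + 3.5 + 5 + 9 = 20.5.
Step 3: U_X = R1 - n1(n1+1)/2 = 20.5 - 5*6/2 = 20.5 - 15 = 5.5.
       U_Y = n1*n2 - U_X = 25 - 5.5 = 19.5.
Step 4: Ties are present, so use the tie-corrected normal approximation (with continuity correction) for the p-value.
Step 5: p-value = 0.173217; compare to alpha = 0.05. fail to reject H0.

U_X = 5.5, p = 0.173217, fail to reject H0 at alpha = 0.05.


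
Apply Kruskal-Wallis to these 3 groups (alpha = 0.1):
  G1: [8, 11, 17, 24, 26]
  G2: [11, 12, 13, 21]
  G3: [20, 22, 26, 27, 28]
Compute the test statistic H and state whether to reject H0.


Step 1: Combine all N = 14 observations and assign midranks.
sorted (value, group, rank): (8,G1,1), (11,G1,2.5), (11,G2,2.5), (12,G2,4), (13,G2,5), (17,G1,6), (20,G3,7), (21,G2,8), (22,G3,9), (24,G1,10), (26,G1,11.5), (26,G3,11.5), (27,G3,13), (28,G3,14)
Step 2: Sum ranks within each group.
R_1 = 31 (n_1 = 5)
R_2 = 19.5 (n_2 = 4)
R_3 = 54.5 (n_3 = 5)
Step 3: H = 12/(N(N+1)) * sum(R_i^2/n_i) - 3(N+1)
     = 12/(14*15) * (31^2/5 + 19.5^2/4 + 54.5^2/5) - 3*15
     = 0.057143 * 881.312 - 45
     = 5.360714.
Step 4: Ties present; correction factor C = 1 - 12/(14^3 - 14) = 0.995604. Corrected H = 5.360714 / 0.995604 = 5.384382.
Step 5: Under H0, H ~ chi^2(2); p-value = 0.067732.
Step 6: alpha = 0.1. reject H0.

H = 5.3844, df = 2, p = 0.067732, reject H0.


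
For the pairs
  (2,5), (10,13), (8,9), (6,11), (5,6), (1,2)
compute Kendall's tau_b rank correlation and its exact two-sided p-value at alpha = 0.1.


Step 1: Enumerate the 15 unordered pairs (i,j) with i<j and classify each by sign(x_j-x_i) * sign(y_j-y_i).
  (1,2):dx=+8,dy=+8->C; (1,3):dx=+6,dy=+4->C; (1,4):dx=+4,dy=+6->C; (1,5):dx=+3,dy=+1->C
  (1,6):dx=-1,dy=-3->C; (2,3):dx=-2,dy=-4->C; (2,4):dx=-4,dy=-2->C; (2,5):dx=-5,dy=-7->C
  (2,6):dx=-9,dy=-11->C; (3,4):dx=-2,dy=+2->D; (3,5):dx=-3,dy=-3->C; (3,6):dx=-7,dy=-7->C
  (4,5):dx=-1,dy=-5->C; (4,6):dx=-5,dy=-9->C; (5,6):dx=-4,dy=-4->C
Step 2: C = 14, D = 1, total pairs = 15.
Step 3: tau = (C - D)/(n(n-1)/2) = (14 - 1)/15 = 0.866667.
Step 4: Exact two-sided p-value (enumerate n! = 720 permutations of y under H0): p = 0.016667.
Step 5: alpha = 0.1. reject H0.

tau_b = 0.8667 (C=14, D=1), p = 0.016667, reject H0.


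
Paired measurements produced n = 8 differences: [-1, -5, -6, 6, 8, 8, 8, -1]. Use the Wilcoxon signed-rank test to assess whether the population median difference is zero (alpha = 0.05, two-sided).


Step 1: Drop any zero differences (none here) and take |d_i|.
|d| = [1, 5, 6, 6, 8, 8, 8, 1]
Step 2: Midrank |d_i| (ties get averaged ranks).
ranks: |1|->1.5, |5|->3, |6|->4.5, |6|->4.5, |8|->7, |8|->7, |8|->7, |1|->1.5
Step 3: Attach original signs; sum ranks with positive sign and with negative sign.
W+ = 4.5 + 7 + 7 + 7 = 25.5
W- = 1.5 + 3 + 4.5 + 1.5 = 10.5
(Check: W+ + W- = 36 should equal n(n+1)/2 = 36.)
Step 4: Test statistic W = min(W+, W-) = 10.5.
Step 5: Ties in |d|, so use the tie-corrected normal approximation.
        E[W] = n(n+1)/4 = 8*9/4 = 18.
        Tie groups: |d|=1 (t=2), |d|=6 (t=2), |d|=8 (t=3); sum(t^3 - t) = 36.
        Var[W] = n(n+1)(2n+1)/24 - sum(t^3-t)/48 = 1224/24 - 36/48 = 50.25.
        z = (W - E[W]) / sqrt(Var[W]) = (10.5 - 18) / 7.0887 = -1.0580.
        Two-sided p = 2*Phi(z) = 0.290047.
Step 6: alpha = 0.05. fail to reject H0.

W+ = 25.5, W- = 10.5, W = min = 10.5, p = 0.290047, fail to reject H0.


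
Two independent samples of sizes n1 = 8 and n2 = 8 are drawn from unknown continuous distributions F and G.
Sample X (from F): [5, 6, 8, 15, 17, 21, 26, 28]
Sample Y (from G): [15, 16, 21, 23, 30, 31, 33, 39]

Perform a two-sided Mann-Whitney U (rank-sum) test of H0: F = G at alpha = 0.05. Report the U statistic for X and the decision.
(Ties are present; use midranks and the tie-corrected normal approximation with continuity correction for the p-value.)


Step 1: Combine and sort all 16 observations; assign midranks.
sorted (value, group): (5,X), (6,X), (8,X), (15,X), (15,Y), (16,Y), (17,X), (21,X), (21,Y), (23,Y), (26,X), (28,X), (30,Y), (31,Y), (33,Y), (39,Y)
ranks: 5->1, 6->2, 8->3, 15->4.5, 15->4.5, 16->6, 17->7, 21->8.5, 21->8.5, 23->10, 26->11, 28->12, 30->13, 31->14, 33->15, 39->16
Step 2: Rank sum for X: R1 = 1 + 2 + 3 + 4.5 + 7 + 8.5 + 11 + 12 = 49.
Step 3: U_X = R1 - n1(n1+1)/2 = 49 - 8*9/2 = 49 - 36 = 13.
       U_Y = n1*n2 - U_X = 64 - 13 = 51.
Step 4: Ties are present, so use the tie-corrected normal approximation (with continuity correction) for the p-value.
Step 5: p-value = 0.051685; compare to alpha = 0.05. fail to reject H0.

U_X = 13, p = 0.051685, fail to reject H0 at alpha = 0.05.


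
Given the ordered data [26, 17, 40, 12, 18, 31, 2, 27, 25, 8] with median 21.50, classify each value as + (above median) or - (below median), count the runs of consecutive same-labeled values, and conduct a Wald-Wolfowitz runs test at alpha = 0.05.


Step 1: Compute median = 21.50; label A = above, B = below.
Labels in order: ABABBABAAB  (n_A = 5, n_B = 5)
Step 2: Count runs R = 8.
Step 3: Under H0 (random ordering), E[R] = 2*n_A*n_B/(n_A+n_B) + 1 = 2*5*5/10 + 1 = 6.0000.
        Var[R] = 2*n_A*n_B*(2*n_A*n_B - n_A - n_B) / ((n_A+n_B)^2 * (n_A+n_B-1)) = 2000/900 = 2.2222.
        SD[R] = 1.4907.
Step 4: Continuity-corrected z = (R - 0.5 - E[R]) / SD[R] = (8 - 0.5 - 6.0000) / 1.4907 = 1.0062.
Step 5: Two-sided p-value via normal approximation = 2*(1 - Phi(|z|)) = 0.314305.
Step 6: alpha = 0.05. fail to reject H0.

R = 8, z = 1.0062, p = 0.314305, fail to reject H0.


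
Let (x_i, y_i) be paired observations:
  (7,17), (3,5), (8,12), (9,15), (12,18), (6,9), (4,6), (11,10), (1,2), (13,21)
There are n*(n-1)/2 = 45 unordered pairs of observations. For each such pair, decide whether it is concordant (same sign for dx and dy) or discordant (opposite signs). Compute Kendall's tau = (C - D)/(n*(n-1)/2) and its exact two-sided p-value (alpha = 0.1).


Step 1: Enumerate the 45 unordered pairs (i,j) with i<j and classify each by sign(x_j-x_i) * sign(y_j-y_i).
  (1,2):dx=-4,dy=-12->C; (1,3):dx=+1,dy=-5->D; (1,4):dx=+2,dy=-2->D; (1,5):dx=+5,dy=+1->C
  (1,6):dx=-1,dy=-8->C; (1,7):dx=-3,dy=-11->C; (1,8):dx=+4,dy=-7->D; (1,9):dx=-6,dy=-15->C
  (1,10):dx=+6,dy=+4->C; (2,3):dx=+5,dy=+7->C; (2,4):dx=+6,dy=+10->C; (2,5):dx=+9,dy=+13->C
  (2,6):dx=+3,dy=+4->C; (2,7):dx=+1,dy=+1->C; (2,8):dx=+8,dy=+5->C; (2,9):dx=-2,dy=-3->C
  (2,10):dx=+10,dy=+16->C; (3,4):dx=+1,dy=+3->C; (3,5):dx=+4,dy=+6->C; (3,6):dx=-2,dy=-3->C
  (3,7):dx=-4,dy=-6->C; (3,8):dx=+3,dy=-2->D; (3,9):dx=-7,dy=-10->C; (3,10):dx=+5,dy=+9->C
  (4,5):dx=+3,dy=+3->C; (4,6):dx=-3,dy=-6->C; (4,7):dx=-5,dy=-9->C; (4,8):dx=+2,dy=-5->D
  (4,9):dx=-8,dy=-13->C; (4,10):dx=+4,dy=+6->C; (5,6):dx=-6,dy=-9->C; (5,7):dx=-8,dy=-12->C
  (5,8):dx=-1,dy=-8->C; (5,9):dx=-11,dy=-16->C; (5,10):dx=+1,dy=+3->C; (6,7):dx=-2,dy=-3->C
  (6,8):dx=+5,dy=+1->C; (6,9):dx=-5,dy=-7->C; (6,10):dx=+7,dy=+12->C; (7,8):dx=+7,dy=+4->C
  (7,9):dx=-3,dy=-4->C; (7,10):dx=+9,dy=+15->C; (8,9):dx=-10,dy=-8->C; (8,10):dx=+2,dy=+11->C
  (9,10):dx=+12,dy=+19->C
Step 2: C = 40, D = 5, total pairs = 45.
Step 3: tau = (C - D)/(n(n-1)/2) = (40 - 5)/45 = 0.777778.
Step 4: Exact two-sided p-value (enumerate n! = 3628800 permutations of y under H0): p = 0.000946.
Step 5: alpha = 0.1. reject H0.

tau_b = 0.7778 (C=40, D=5), p = 0.000946, reject H0.


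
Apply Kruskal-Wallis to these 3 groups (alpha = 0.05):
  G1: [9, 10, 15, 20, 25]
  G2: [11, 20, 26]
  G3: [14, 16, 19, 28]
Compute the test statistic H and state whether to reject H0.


Step 1: Combine all N = 12 observations and assign midranks.
sorted (value, group, rank): (9,G1,1), (10,G1,2), (11,G2,3), (14,G3,4), (15,G1,5), (16,G3,6), (19,G3,7), (20,G1,8.5), (20,G2,8.5), (25,G1,10), (26,G2,11), (28,G3,12)
Step 2: Sum ranks within each group.
R_1 = 26.5 (n_1 = 5)
R_2 = 22.5 (n_2 = 3)
R_3 = 29 (n_3 = 4)
Step 3: H = 12/(N(N+1)) * sum(R_i^2/n_i) - 3(N+1)
     = 12/(12*13) * (26.5^2/5 + 22.5^2/3 + 29^2/4) - 3*13
     = 0.076923 * 519.45 - 39
     = 0.957692.
Step 4: Ties present; correction factor C = 1 - 6/(12^3 - 12) = 0.996503. Corrected H = 0.957692 / 0.996503 = 0.961053.
Step 5: Under H0, H ~ chi^2(2); p-value = 0.618458.
Step 6: alpha = 0.05. fail to reject H0.

H = 0.9611, df = 2, p = 0.618458, fail to reject H0.


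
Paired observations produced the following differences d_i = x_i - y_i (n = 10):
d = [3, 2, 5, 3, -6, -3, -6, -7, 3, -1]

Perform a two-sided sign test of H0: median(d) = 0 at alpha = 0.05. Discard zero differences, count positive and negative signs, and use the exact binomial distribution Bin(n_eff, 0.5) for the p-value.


Step 1: Discard zero differences. Original n = 10; n_eff = number of nonzero differences = 10.
Nonzero differences (with sign): +3, +2, +5, +3, -6, -3, -6, -7, +3, -1
Step 2: Count signs: positive = 5, negative = 5.
Step 3: Under H0: P(positive) = 0.5, so the number of positives S ~ Bin(10, 0.5).
Step 4: Two-sided exact p-value = sum of Bin(10,0.5) probabilities at or below the observed probability = 1.000000.
Step 5: alpha = 0.05. fail to reject H0.

n_eff = 10, pos = 5, neg = 5, p = 1.000000, fail to reject H0.


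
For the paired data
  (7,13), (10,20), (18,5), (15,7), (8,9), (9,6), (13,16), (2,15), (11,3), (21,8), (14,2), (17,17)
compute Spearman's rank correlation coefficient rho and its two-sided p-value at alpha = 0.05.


Step 1: Rank x and y separately (midranks; no ties here).
rank(x): 7->2, 10->5, 18->11, 15->9, 8->3, 9->4, 13->7, 2->1, 11->6, 21->12, 14->8, 17->10
rank(y): 13->8, 20->12, 5->3, 7->5, 9->7, 6->4, 16->10, 15->9, 3->2, 8->6, 2->1, 17->11
Step 2: d_i = R_x(i) - R_y(i); compute d_i^2.
  (2-8)^2=36, (5-12)^2=49, (11-3)^2=64, (9-5)^2=16, (3-7)^2=16, (4-4)^2=0, (7-10)^2=9, (1-9)^2=64, (6-2)^2=16, (12-6)^2=36, (8-1)^2=49, (10-11)^2=1
sum(d^2) = 356.
Step 3: rho = 1 - 6*356 / (12*(12^2 - 1)) = 1 - 2136/1716 = -0.244755.
Step 4: Under H0, t = rho * sqrt((n-2)/(1-rho^2)) = -0.7983 ~ t(10).
Step 5: Two-sided p-value from the t-distribution with 10 df = 0.443262.
Step 6: alpha = 0.05. fail to reject H0.

rho = -0.2448, p = 0.443262, fail to reject H0 at alpha = 0.05.


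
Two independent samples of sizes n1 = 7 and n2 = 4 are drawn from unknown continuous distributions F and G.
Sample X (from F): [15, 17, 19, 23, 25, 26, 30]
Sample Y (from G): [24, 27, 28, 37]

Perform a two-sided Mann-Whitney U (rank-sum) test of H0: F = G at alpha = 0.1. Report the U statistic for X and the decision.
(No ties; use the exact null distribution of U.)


Step 1: Combine and sort all 11 observations; assign midranks.
sorted (value, group): (15,X), (17,X), (19,X), (23,X), (24,Y), (25,X), (26,X), (27,Y), (28,Y), (30,X), (37,Y)
ranks: 15->1, 17->2, 19->3, 23->4, 24->5, 25->6, 26->7, 27->8, 28->9, 30->10, 37->11
Step 2: Rank sum for X: R1 = 1 + 2 + 3 + 4 + 6 + 7 + 10 = 33.
Step 3: U_X = R1 - n1(n1+1)/2 = 33 - 7*8/2 = 33 - 28 = 5.
       U_Y = n1*n2 - U_X = 28 - 5 = 23.
Step 4: No ties, so the exact null distribution of U (based on enumerating the C(11,7) = 330 equally likely rank assignments) gives the two-sided p-value.
Step 5: p-value = 0.109091; compare to alpha = 0.1. fail to reject H0.

U_X = 5, p = 0.109091, fail to reject H0 at alpha = 0.1.


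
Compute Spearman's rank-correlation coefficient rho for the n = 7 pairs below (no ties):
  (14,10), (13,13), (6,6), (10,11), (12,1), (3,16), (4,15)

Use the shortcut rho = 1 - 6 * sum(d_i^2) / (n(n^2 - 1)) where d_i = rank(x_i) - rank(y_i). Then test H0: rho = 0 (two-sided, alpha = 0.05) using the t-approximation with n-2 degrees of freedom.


Step 1: Rank x and y separately (midranks; no ties here).
rank(x): 14->7, 13->6, 6->3, 10->4, 12->5, 3->1, 4->2
rank(y): 10->3, 13->5, 6->2, 11->4, 1->1, 16->7, 15->6
Step 2: d_i = R_x(i) - R_y(i); compute d_i^2.
  (7-3)^2=16, (6-5)^2=1, (3-2)^2=1, (4-4)^2=0, (5-1)^2=16, (1-7)^2=36, (2-6)^2=16
sum(d^2) = 86.
Step 3: rho = 1 - 6*86 / (7*(7^2 - 1)) = 1 - 516/336 = -0.535714.
Step 4: Under H0, t = rho * sqrt((n-2)/(1-rho^2)) = -1.4186 ~ t(5).
Step 5: Two-sided p-value from the t-distribution with 5 df = 0.215217.
Step 6: alpha = 0.05. fail to reject H0.

rho = -0.5357, p = 0.215217, fail to reject H0 at alpha = 0.05.


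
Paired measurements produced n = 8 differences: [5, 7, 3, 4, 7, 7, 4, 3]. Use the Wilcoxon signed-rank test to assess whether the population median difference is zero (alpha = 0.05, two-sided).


Step 1: Drop any zero differences (none here) and take |d_i|.
|d| = [5, 7, 3, 4, 7, 7, 4, 3]
Step 2: Midrank |d_i| (ties get averaged ranks).
ranks: |5|->5, |7|->7, |3|->1.5, |4|->3.5, |7|->7, |7|->7, |4|->3.5, |3|->1.5
Step 3: Attach original signs; sum ranks with positive sign and with negative sign.
W+ = 5 + 7 + 1.5 + 3.5 + 7 + 7 + 3.5 + 1.5 = 36
W- = 0 = 0
(Check: W+ + W- = 36 should equal n(n+1)/2 = 36.)
Step 4: Test statistic W = min(W+, W-) = 0.
Step 5: Ties in |d|, so use the tie-corrected normal approximation.
        E[W] = n(n+1)/4 = 8*9/4 = 18.
        Tie groups: |d|=3 (t=2), |d|=4 (t=2), |d|=7 (t=3); sum(t^3 - t) = 36.
        Var[W] = n(n+1)(2n+1)/24 - sum(t^3-t)/48 = 1224/24 - 36/48 = 50.25.
        z = (W - E[W]) / sqrt(Var[W]) = (0 - 18) / 7.0887 = -2.5392.
        Two-sided p = 2*Phi(z) = 0.011109.
Step 6: alpha = 0.05. reject H0.

W+ = 36, W- = 0, W = min = 0, p = 0.011109, reject H0.


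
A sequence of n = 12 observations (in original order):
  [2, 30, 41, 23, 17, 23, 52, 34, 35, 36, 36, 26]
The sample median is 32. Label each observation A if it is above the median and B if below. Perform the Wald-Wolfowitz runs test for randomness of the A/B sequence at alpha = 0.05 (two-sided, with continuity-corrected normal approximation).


Step 1: Compute median = 32; label A = above, B = below.
Labels in order: BBABBBAAAAAB  (n_A = 6, n_B = 6)
Step 2: Count runs R = 5.
Step 3: Under H0 (random ordering), E[R] = 2*n_A*n_B/(n_A+n_B) + 1 = 2*6*6/12 + 1 = 7.0000.
        Var[R] = 2*n_A*n_B*(2*n_A*n_B - n_A - n_B) / ((n_A+n_B)^2 * (n_A+n_B-1)) = 4320/1584 = 2.7273.
        SD[R] = 1.6514.
Step 4: Continuity-corrected z = (R + 0.5 - E[R]) / SD[R] = (5 + 0.5 - 7.0000) / 1.6514 = -0.9083.
Step 5: Two-sided p-value via normal approximation = 2*(1 - Phi(|z|)) = 0.363722.
Step 6: alpha = 0.05. fail to reject H0.

R = 5, z = -0.9083, p = 0.363722, fail to reject H0.


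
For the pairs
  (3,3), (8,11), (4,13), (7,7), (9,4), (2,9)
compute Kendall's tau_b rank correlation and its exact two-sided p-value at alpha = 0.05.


Step 1: Enumerate the 15 unordered pairs (i,j) with i<j and classify each by sign(x_j-x_i) * sign(y_j-y_i).
  (1,2):dx=+5,dy=+8->C; (1,3):dx=+1,dy=+10->C; (1,4):dx=+4,dy=+4->C; (1,5):dx=+6,dy=+1->C
  (1,6):dx=-1,dy=+6->D; (2,3):dx=-4,dy=+2->D; (2,4):dx=-1,dy=-4->C; (2,5):dx=+1,dy=-7->D
  (2,6):dx=-6,dy=-2->C; (3,4):dx=+3,dy=-6->D; (3,5):dx=+5,dy=-9->D; (3,6):dx=-2,dy=-4->C
  (4,5):dx=+2,dy=-3->D; (4,6):dx=-5,dy=+2->D; (5,6):dx=-7,dy=+5->D
Step 2: C = 7, D = 8, total pairs = 15.
Step 3: tau = (C - D)/(n(n-1)/2) = (7 - 8)/15 = -0.066667.
Step 4: Exact two-sided p-value (enumerate n! = 720 permutations of y under H0): p = 1.000000.
Step 5: alpha = 0.05. fail to reject H0.

tau_b = -0.0667 (C=7, D=8), p = 1.000000, fail to reject H0.


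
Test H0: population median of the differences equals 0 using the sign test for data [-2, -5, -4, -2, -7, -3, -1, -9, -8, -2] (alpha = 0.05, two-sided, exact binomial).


Step 1: Discard zero differences. Original n = 10; n_eff = number of nonzero differences = 10.
Nonzero differences (with sign): -2, -5, -4, -2, -7, -3, -1, -9, -8, -2
Step 2: Count signs: positive = 0, negative = 10.
Step 3: Under H0: P(positive) = 0.5, so the number of positives S ~ Bin(10, 0.5).
Step 4: Two-sided exact p-value = sum of Bin(10,0.5) probabilities at or below the observed probability = 0.001953.
Step 5: alpha = 0.05. reject H0.

n_eff = 10, pos = 0, neg = 10, p = 0.001953, reject H0.


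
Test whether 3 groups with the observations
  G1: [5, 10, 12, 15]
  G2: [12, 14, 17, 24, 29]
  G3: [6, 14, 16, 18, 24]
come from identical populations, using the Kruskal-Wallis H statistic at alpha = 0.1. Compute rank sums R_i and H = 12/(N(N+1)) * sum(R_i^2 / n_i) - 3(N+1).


Step 1: Combine all N = 14 observations and assign midranks.
sorted (value, group, rank): (5,G1,1), (6,G3,2), (10,G1,3), (12,G1,4.5), (12,G2,4.5), (14,G2,6.5), (14,G3,6.5), (15,G1,8), (16,G3,9), (17,G2,10), (18,G3,11), (24,G2,12.5), (24,G3,12.5), (29,G2,14)
Step 2: Sum ranks within each group.
R_1 = 16.5 (n_1 = 4)
R_2 = 47.5 (n_2 = 5)
R_3 = 41 (n_3 = 5)
Step 3: H = 12/(N(N+1)) * sum(R_i^2/n_i) - 3(N+1)
     = 12/(14*15) * (16.5^2/4 + 47.5^2/5 + 41^2/5) - 3*15
     = 0.057143 * 855.513 - 45
     = 3.886429.
Step 4: Ties present; correction factor C = 1 - 18/(14^3 - 14) = 0.993407. Corrected H = 3.886429 / 0.993407 = 3.912223.
Step 5: Under H0, H ~ chi^2(2); p-value = 0.141407.
Step 6: alpha = 0.1. fail to reject H0.

H = 3.9122, df = 2, p = 0.141407, fail to reject H0.


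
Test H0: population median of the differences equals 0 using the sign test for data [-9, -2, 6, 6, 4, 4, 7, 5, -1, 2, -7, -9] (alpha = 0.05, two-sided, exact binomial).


Step 1: Discard zero differences. Original n = 12; n_eff = number of nonzero differences = 12.
Nonzero differences (with sign): -9, -2, +6, +6, +4, +4, +7, +5, -1, +2, -7, -9
Step 2: Count signs: positive = 7, negative = 5.
Step 3: Under H0: P(positive) = 0.5, so the number of positives S ~ Bin(12, 0.5).
Step 4: Two-sided exact p-value = sum of Bin(12,0.5) probabilities at or below the observed probability = 0.774414.
Step 5: alpha = 0.05. fail to reject H0.

n_eff = 12, pos = 7, neg = 5, p = 0.774414, fail to reject H0.


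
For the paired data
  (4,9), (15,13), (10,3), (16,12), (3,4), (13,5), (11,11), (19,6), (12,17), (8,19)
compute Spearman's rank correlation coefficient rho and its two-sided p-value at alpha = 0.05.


Step 1: Rank x and y separately (midranks; no ties here).
rank(x): 4->2, 15->8, 10->4, 16->9, 3->1, 13->7, 11->5, 19->10, 12->6, 8->3
rank(y): 9->5, 13->8, 3->1, 12->7, 4->2, 5->3, 11->6, 6->4, 17->9, 19->10
Step 2: d_i = R_x(i) - R_y(i); compute d_i^2.
  (2-5)^2=9, (8-8)^2=0, (4-1)^2=9, (9-7)^2=4, (1-2)^2=1, (7-3)^2=16, (5-6)^2=1, (10-4)^2=36, (6-9)^2=9, (3-10)^2=49
sum(d^2) = 134.
Step 3: rho = 1 - 6*134 / (10*(10^2 - 1)) = 1 - 804/990 = 0.187879.
Step 4: Under H0, t = rho * sqrt((n-2)/(1-rho^2)) = 0.5410 ~ t(8).
Step 5: Two-sided p-value from the t-distribution with 8 df = 0.603218.
Step 6: alpha = 0.05. fail to reject H0.

rho = 0.1879, p = 0.603218, fail to reject H0 at alpha = 0.05.


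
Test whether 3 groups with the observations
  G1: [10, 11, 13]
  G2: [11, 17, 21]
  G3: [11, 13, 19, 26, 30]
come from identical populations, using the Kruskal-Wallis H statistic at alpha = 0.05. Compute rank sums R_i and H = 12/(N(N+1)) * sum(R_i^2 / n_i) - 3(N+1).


Step 1: Combine all N = 11 observations and assign midranks.
sorted (value, group, rank): (10,G1,1), (11,G1,3), (11,G2,3), (11,G3,3), (13,G1,5.5), (13,G3,5.5), (17,G2,7), (19,G3,8), (21,G2,9), (26,G3,10), (30,G3,11)
Step 2: Sum ranks within each group.
R_1 = 9.5 (n_1 = 3)
R_2 = 19 (n_2 = 3)
R_3 = 37.5 (n_3 = 5)
Step 3: H = 12/(N(N+1)) * sum(R_i^2/n_i) - 3(N+1)
     = 12/(11*12) * (9.5^2/3 + 19^2/3 + 37.5^2/5) - 3*12
     = 0.090909 * 431.667 - 36
     = 3.242424.
Step 4: Ties present; correction factor C = 1 - 30/(11^3 - 11) = 0.977273. Corrected H = 3.242424 / 0.977273 = 3.317829.
Step 5: Under H0, H ~ chi^2(2); p-value = 0.190345.
Step 6: alpha = 0.05. fail to reject H0.

H = 3.3178, df = 2, p = 0.190345, fail to reject H0.


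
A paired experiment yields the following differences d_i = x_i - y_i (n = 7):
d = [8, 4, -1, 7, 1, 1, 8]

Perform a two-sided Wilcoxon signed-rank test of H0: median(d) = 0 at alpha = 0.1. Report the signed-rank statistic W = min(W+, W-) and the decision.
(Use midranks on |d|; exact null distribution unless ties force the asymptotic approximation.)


Step 1: Drop any zero differences (none here) and take |d_i|.
|d| = [8, 4, 1, 7, 1, 1, 8]
Step 2: Midrank |d_i| (ties get averaged ranks).
ranks: |8|->6.5, |4|->4, |1|->2, |7|->5, |1|->2, |1|->2, |8|->6.5
Step 3: Attach original signs; sum ranks with positive sign and with negative sign.
W+ = 6.5 + 4 + 5 + 2 + 2 + 6.5 = 26
W- = 2 = 2
(Check: W+ + W- = 28 should equal n(n+1)/2 = 28.)
Step 4: Test statistic W = min(W+, W-) = 2.
Step 5: Ties in |d|, so use the tie-corrected normal approximation.
        E[W] = n(n+1)/4 = 7*8/4 = 14.
        Tie groups: |d|=1 (t=3), |d|=8 (t=2); sum(t^3 - t) = 30.
        Var[W] = n(n+1)(2n+1)/24 - sum(t^3-t)/48 = 840/24 - 30/48 = 34.375.
        z = (W - E[W]) / sqrt(Var[W]) = (2 - 14) / 5.8630 = -2.0467.
        Two-sided p = 2*Phi(z) = 0.040685.
Step 6: alpha = 0.1. reject H0.

W+ = 26, W- = 2, W = min = 2, p = 0.040685, reject H0.


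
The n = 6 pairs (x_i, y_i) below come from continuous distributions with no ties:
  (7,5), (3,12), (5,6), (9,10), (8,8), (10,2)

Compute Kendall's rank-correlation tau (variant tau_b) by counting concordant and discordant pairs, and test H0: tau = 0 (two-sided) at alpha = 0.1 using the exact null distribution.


Step 1: Enumerate the 15 unordered pairs (i,j) with i<j and classify each by sign(x_j-x_i) * sign(y_j-y_i).
  (1,2):dx=-4,dy=+7->D; (1,3):dx=-2,dy=+1->D; (1,4):dx=+2,dy=+5->C; (1,5):dx=+1,dy=+3->C
  (1,6):dx=+3,dy=-3->D; (2,3):dx=+2,dy=-6->D; (2,4):dx=+6,dy=-2->D; (2,5):dx=+5,dy=-4->D
  (2,6):dx=+7,dy=-10->D; (3,4):dx=+4,dy=+4->C; (3,5):dx=+3,dy=+2->C; (3,6):dx=+5,dy=-4->D
  (4,5):dx=-1,dy=-2->C; (4,6):dx=+1,dy=-8->D; (5,6):dx=+2,dy=-6->D
Step 2: C = 5, D = 10, total pairs = 15.
Step 3: tau = (C - D)/(n(n-1)/2) = (5 - 10)/15 = -0.333333.
Step 4: Exact two-sided p-value (enumerate n! = 720 permutations of y under H0): p = 0.469444.
Step 5: alpha = 0.1. fail to reject H0.

tau_b = -0.3333 (C=5, D=10), p = 0.469444, fail to reject H0.


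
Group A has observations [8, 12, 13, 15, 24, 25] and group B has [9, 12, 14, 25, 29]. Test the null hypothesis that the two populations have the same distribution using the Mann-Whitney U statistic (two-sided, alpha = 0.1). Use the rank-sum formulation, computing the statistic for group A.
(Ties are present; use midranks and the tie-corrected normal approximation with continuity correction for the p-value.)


Step 1: Combine and sort all 11 observations; assign midranks.
sorted (value, group): (8,X), (9,Y), (12,X), (12,Y), (13,X), (14,Y), (15,X), (24,X), (25,X), (25,Y), (29,Y)
ranks: 8->1, 9->2, 12->3.5, 12->3.5, 13->5, 14->6, 15->7, 24->8, 25->9.5, 25->9.5, 29->11
Step 2: Rank sum for X: R1 = 1 + 3.5 + 5 + 7 + 8 + 9.5 = 34.
Step 3: U_X = R1 - n1(n1+1)/2 = 34 - 6*7/2 = 34 - 21 = 13.
       U_Y = n1*n2 - U_X = 30 - 13 = 17.
Step 4: Ties are present, so use the tie-corrected normal approximation (with continuity correction) for the p-value.
Step 5: p-value = 0.783228; compare to alpha = 0.1. fail to reject H0.

U_X = 13, p = 0.783228, fail to reject H0 at alpha = 0.1.
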